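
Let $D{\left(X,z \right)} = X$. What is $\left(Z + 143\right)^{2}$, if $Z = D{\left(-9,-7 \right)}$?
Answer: $17956$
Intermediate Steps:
$Z = -9$
$\left(Z + 143\right)^{2} = \left(-9 + 143\right)^{2} = 134^{2} = 17956$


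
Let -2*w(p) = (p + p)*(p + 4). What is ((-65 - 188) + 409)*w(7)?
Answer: -12012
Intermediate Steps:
w(p) = -p*(4 + p) (w(p) = -(p + p)*(p + 4)/2 = -2*p*(4 + p)/2 = -p*(4 + p))
((-65 - 188) + 409)*w(7) = ((-65 - 188) + 409)*(-1*7*(4 + 7)) = (-253 + 409)*(-1*7*11) = 156*(-77) = -12012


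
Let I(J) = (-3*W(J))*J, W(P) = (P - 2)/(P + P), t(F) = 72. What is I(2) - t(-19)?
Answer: -72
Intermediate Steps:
W(P) = (-2 + P)/(2*P) (W(P) = (-2 + P)/((2*P)) = (-2 + P)*(1/(2*P)) = (-2 + P)/(2*P))
I(J) = 3 - 3*J/2 (I(J) = (-3*(-2 + J)/(2*J))*J = 3 - 3*J/2)
I(2) - t(-19) = (3 - 3/2*2) - 1*72 = (3 - 3) - 72 = 0 - 72 = -72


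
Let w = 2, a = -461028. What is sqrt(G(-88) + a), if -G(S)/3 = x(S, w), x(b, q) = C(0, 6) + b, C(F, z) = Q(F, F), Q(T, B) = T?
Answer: 6*I*sqrt(12799) ≈ 678.8*I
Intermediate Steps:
C(F, z) = F
x(b, q) = b (x(b, q) = 0 + b = b)
G(S) = -3*S
sqrt(G(-88) + a) = sqrt(-3*(-88) - 461028) = sqrt(264 - 461028) = sqrt(-460764) = 6*I*sqrt(12799)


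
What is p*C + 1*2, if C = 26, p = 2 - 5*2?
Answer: -206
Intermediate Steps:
p = -8 (p = 2 - 10 = -8)
p*C + 1*2 = -8*26 + 1*2 = -208 + 2 = -206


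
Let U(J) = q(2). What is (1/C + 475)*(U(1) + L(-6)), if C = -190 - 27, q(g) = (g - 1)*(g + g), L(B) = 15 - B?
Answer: 2576850/217 ≈ 11875.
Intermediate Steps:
q(g) = 2*g*(-1 + g) (q(g) = (-1 + g)*(2*g) = 2*g*(-1 + g))
U(J) = 4 (U(J) = 2*2*(-1 + 2) = 2*2*1 = 4)
C = -217
(1/C + 475)*(U(1) + L(-6)) = (1/(-217) + 475)*(4 + (15 - 1*(-6))) = (-1/217 + 475)*(4 + (15 + 6)) = 103074*(4 + 21)/217 = (103074/217)*25 = 2576850/217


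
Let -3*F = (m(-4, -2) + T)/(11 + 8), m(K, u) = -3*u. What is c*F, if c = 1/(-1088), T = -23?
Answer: -1/3648 ≈ -0.00027412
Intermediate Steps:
c = -1/1088 ≈ -0.00091912
F = 17/57 (F = -(-3*(-2) - 23)/(3*(11 + 8)) = -(6 - 23)/(3*19) = -(-17)/(3*19) = -1/3*(-17/19) = 17/57 ≈ 0.29825)
c*F = -1/1088*17/57 = -1/3648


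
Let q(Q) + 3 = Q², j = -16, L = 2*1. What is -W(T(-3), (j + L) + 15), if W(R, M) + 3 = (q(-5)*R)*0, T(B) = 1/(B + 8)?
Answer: 3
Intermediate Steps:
L = 2
T(B) = 1/(8 + B)
q(Q) = -3 + Q²
W(R, M) = -3 (W(R, M) = -3 + ((-3 + (-5)²)*R)*0 = -3 + ((-3 + 25)*R)*0 = -3 + (22*R)*0 = -3 + 0 = -3)
-W(T(-3), (j + L) + 15) = -1*(-3) = 3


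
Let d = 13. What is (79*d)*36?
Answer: 36972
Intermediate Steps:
(79*d)*36 = (79*13)*36 = 1027*36 = 36972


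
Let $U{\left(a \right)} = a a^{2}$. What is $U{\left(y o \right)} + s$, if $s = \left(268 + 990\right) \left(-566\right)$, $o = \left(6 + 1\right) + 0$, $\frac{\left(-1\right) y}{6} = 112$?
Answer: $-104089017692$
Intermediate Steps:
$y = -672$ ($y = \left(-6\right) 112 = -672$)
$o = 7$ ($o = 7 + 0 = 7$)
$U{\left(a \right)} = a^{3}$
$s = -712028$ ($s = 1258 \left(-566\right) = -712028$)
$U{\left(y o \right)} + s = \left(\left(-672\right) 7\right)^{3} - 712028 = \left(-4704\right)^{3} - 712028 = -104088305664 - 712028 = -104089017692$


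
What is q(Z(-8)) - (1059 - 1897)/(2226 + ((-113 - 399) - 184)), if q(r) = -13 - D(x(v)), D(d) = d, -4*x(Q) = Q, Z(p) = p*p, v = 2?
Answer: -18287/1530 ≈ -11.952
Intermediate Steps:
Z(p) = p**2
x(Q) = -Q/4
q(r) = -25/2 (q(r) = -13 - (-1)*2/4 = -13 - 1*(-1/2) = -13 + 1/2 = -25/2)
q(Z(-8)) - (1059 - 1897)/(2226 + ((-113 - 399) - 184)) = -25/2 - (1059 - 1897)/(2226 + ((-113 - 399) - 184)) = -25/2 - (-838)/(2226 + (-512 - 184)) = -25/2 - (-838)/(2226 - 696) = -25/2 - (-838)/1530 = -25/2 - 1*(-419/765) = -25/2 + 419/765 = -18287/1530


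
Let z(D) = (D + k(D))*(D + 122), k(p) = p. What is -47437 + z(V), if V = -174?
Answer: -29341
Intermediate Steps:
z(D) = 2*D*(122 + D) (z(D) = (D + D)*(D + 122) = (2*D)*(122 + D) = 2*D*(122 + D))
-47437 + z(V) = -47437 + 2*(-174)*(122 - 174) = -47437 + 2*(-174)*(-52) = -47437 + 18096 = -29341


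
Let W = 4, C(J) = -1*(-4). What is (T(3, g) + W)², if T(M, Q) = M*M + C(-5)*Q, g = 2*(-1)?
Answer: 25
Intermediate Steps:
C(J) = 4
g = -2
T(M, Q) = M² + 4*Q (T(M, Q) = M*M + 4*Q = M² + 4*Q)
(T(3, g) + W)² = ((3² + 4*(-2)) + 4)² = ((9 - 8) + 4)² = (1 + 4)² = 5² = 25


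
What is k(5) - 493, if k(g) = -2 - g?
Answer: -500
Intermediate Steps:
k(5) - 493 = (-2 - 1*5) - 493 = (-2 - 5) - 493 = -7 - 493 = -500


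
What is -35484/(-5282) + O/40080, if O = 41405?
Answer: 164089993/21170256 ≈ 7.7510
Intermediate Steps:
-35484/(-5282) + O/40080 = -35484/(-5282) + 41405/40080 = -35484*(-1/5282) + 41405*(1/40080) = 17742/2641 + 8281/8016 = 164089993/21170256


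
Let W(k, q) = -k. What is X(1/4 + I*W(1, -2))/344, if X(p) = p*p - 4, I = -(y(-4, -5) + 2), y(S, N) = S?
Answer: -15/5504 ≈ -0.0027253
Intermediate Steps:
I = 2 (I = -(-4 + 2) = -1*(-2) = 2)
X(p) = -4 + p² (X(p) = p² - 4 = -4 + p²)
X(1/4 + I*W(1, -2))/344 = (-4 + (1/4 + 2*(-1*1))²)/344 = (-4 + (¼ + 2*(-1))²)/344 = (-4 + (¼ - 2)²)/344 = (-4 + (-7/4)²)/344 = (-4 + 49/16)/344 = (1/344)*(-15/16) = -15/5504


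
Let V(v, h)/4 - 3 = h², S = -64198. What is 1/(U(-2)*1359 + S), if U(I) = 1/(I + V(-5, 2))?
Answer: -26/1667789 ≈ -1.5589e-5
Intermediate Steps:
V(v, h) = 12 + 4*h²
U(I) = 1/(28 + I) (U(I) = 1/(I + (12 + 4*2²)) = 1/(I + (12 + 4*4)) = 1/(I + (12 + 16)) = 1/(I + 28) = 1/(28 + I))
1/(U(-2)*1359 + S) = 1/(1359/(28 - 2) - 64198) = 1/(1359/26 - 64198) = 1/(-1667789/26) = -26/1667789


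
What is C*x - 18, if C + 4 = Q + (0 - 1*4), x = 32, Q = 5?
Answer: -114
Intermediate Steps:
C = -3 (C = -4 + (5 + (0 - 1*4)) = -4 + (5 + (0 - 4)) = -4 + (5 - 4) = -4 + 1 = -3)
C*x - 18 = -3*32 - 18 = -96 - 18 = -114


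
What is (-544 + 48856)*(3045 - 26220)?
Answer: -1119630600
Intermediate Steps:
(-544 + 48856)*(3045 - 26220) = 48312*(-23175) = -1119630600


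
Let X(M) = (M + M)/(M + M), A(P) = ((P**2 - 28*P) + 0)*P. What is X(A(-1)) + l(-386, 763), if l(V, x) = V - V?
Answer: 1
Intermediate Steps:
l(V, x) = 0
A(P) = P*(P**2 - 28*P) (A(P) = (P**2 - 28*P)*P = P*(P**2 - 28*P))
X(M) = 1 (X(M) = (2*M)/((2*M)) = (2*M)*(1/(2*M)) = 1)
X(A(-1)) + l(-386, 763) = 1 + 0 = 1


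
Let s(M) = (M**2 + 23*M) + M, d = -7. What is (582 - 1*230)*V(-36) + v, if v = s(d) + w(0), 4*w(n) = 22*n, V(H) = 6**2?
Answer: 12553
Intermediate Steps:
V(H) = 36
s(M) = M**2 + 24*M
w(n) = 11*n/2 (w(n) = (22*n)/4 = 11*n/2)
v = -119 (v = -7*(24 - 7) + (11/2)*0 = -7*17 + 0 = -119 + 0 = -119)
(582 - 1*230)*V(-36) + v = (582 - 1*230)*36 - 119 = (582 - 230)*36 - 119 = 352*36 - 119 = 12672 - 119 = 12553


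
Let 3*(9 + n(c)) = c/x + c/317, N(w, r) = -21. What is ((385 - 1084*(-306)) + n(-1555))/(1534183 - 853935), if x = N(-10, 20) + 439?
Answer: 44002211505/90136941488 ≈ 0.48817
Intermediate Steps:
x = 418 (x = -21 + 439 = 418)
n(c) = -9 + 245*c/132506 (n(c) = -9 + (c/418 + c/317)/3 = -9 + (735*c/132506)/3 = -9 + 245*c/132506)
((385 - 1084*(-306)) + n(-1555))/(1534183 - 853935) = ((385 - 1084*(-306)) + (-9 + (245/132506)*(-1555)))/(1534183 - 853935) = ((385 + 331704) + (-9 - 380975/132506))/680248 = (332089 - 1573529/132506)*(1/680248) = (44002211505/132506)*(1/680248) = 44002211505/90136941488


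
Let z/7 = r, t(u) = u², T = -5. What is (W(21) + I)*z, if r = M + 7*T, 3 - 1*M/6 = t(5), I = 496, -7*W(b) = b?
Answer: -576317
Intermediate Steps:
W(b) = -b/7
M = -132 (M = 18 - 6*5² = 18 - 6*25 = 18 - 150 = -132)
r = -167 (r = -132 + 7*(-5) = -132 - 35 = -167)
z = -1169 (z = 7*(-167) = -1169)
(W(21) + I)*z = (-⅐*21 + 496)*(-1169) = (-3 + 496)*(-1169) = 493*(-1169) = -576317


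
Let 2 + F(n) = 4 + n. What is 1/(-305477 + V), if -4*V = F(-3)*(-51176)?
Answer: -1/318271 ≈ -3.1420e-6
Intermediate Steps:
F(n) = 2 + n (F(n) = -2 + (4 + n) = 2 + n)
V = -12794 (V = -(2 - 3)*(-51176)/4 = -(-1)*(-51176)/4 = -1/4*51176 = -12794)
1/(-305477 + V) = 1/(-305477 - 12794) = 1/(-318271) = -1/318271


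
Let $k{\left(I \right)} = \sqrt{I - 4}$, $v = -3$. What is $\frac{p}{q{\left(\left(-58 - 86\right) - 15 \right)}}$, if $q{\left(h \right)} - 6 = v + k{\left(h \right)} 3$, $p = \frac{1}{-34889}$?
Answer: $\frac{i}{104667 \left(\sqrt{163} - i\right)} \approx -5.8257 \cdot 10^{-8} + 7.4377 \cdot 10^{-7} i$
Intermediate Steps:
$p = - \frac{1}{34889} \approx -2.8662 \cdot 10^{-5}$
$k{\left(I \right)} = \sqrt{-4 + I}$
$q{\left(h \right)} = 3 + 3 \sqrt{-4 + h}$ ($q{\left(h \right)} = 6 + \left(-3 + \sqrt{-4 + h} 3\right) = 6 + \left(-3 + 3 \sqrt{-4 + h}\right) = 3 + 3 \sqrt{-4 + h}$)
$\frac{p}{q{\left(\left(-58 - 86\right) - 15 \right)}} = - \frac{1}{34889 \left(3 + 3 \sqrt{-4 - 159}\right)} = - \frac{1}{34889 \left(3 + 3 \sqrt{-163}\right)} = - \frac{1}{34889 \left(3 + 3 i \sqrt{163}\right)}$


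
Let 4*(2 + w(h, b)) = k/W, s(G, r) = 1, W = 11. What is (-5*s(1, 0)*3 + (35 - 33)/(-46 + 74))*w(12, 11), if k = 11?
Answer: 209/8 ≈ 26.125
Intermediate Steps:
w(h, b) = -7/4 (w(h, b) = -2 + (11/11)/4 = -2 + (11*(1/11))/4 = -2 + (1/4)*1 = -2 + 1/4 = -7/4)
(-5*s(1, 0)*3 + (35 - 33)/(-46 + 74))*w(12, 11) = (-5*1*3 + (35 - 33)/(-46 + 74))*(-7/4) = (-5*3 + 2/28)*(-7/4) = (-15 + 2*(1/28))*(-7/4) = (-15 + 1/14)*(-7/4) = -209/14*(-7/4) = 209/8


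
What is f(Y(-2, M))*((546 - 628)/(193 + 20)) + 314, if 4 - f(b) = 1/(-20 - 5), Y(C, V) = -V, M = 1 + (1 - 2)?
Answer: 1663768/5325 ≈ 312.44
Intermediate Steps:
M = 0 (M = 1 - 1 = 0)
f(b) = 101/25 (f(b) = 4 - 1/(-20 - 5) = 4 - 1/(-25) = 4 - 1*(-1/25) = 4 + 1/25 = 101/25)
f(Y(-2, M))*((546 - 628)/(193 + 20)) + 314 = 101*((546 - 628)/(193 + 20))/25 + 314 = 101*(-82/213)/25 + 314 = 101*(-82*1/213)/25 + 314 = (101/25)*(-82/213) + 314 = -8282/5325 + 314 = 1663768/5325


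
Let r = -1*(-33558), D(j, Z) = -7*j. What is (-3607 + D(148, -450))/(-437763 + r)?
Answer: 4643/404205 ≈ 0.011487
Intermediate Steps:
r = 33558
(-3607 + D(148, -450))/(-437763 + r) = (-3607 - 7*148)/(-437763 + 33558) = (-3607 - 1036)/(-404205) = -4643*(-1/404205) = 4643/404205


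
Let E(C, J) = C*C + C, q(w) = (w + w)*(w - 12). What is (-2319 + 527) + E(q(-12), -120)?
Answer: 330560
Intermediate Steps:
q(w) = 2*w*(-12 + w) (q(w) = (2*w)*(-12 + w) = 2*w*(-12 + w))
E(C, J) = C + C² (E(C, J) = C² + C = C + C²)
(-2319 + 527) + E(q(-12), -120) = (-2319 + 527) + (2*(-12)*(-12 - 12))*(1 + 2*(-12)*(-12 - 12)) = -1792 + (2*(-12)*(-24))*(1 + 2*(-12)*(-24)) = -1792 + 576*(1 + 576) = -1792 + 576*577 = -1792 + 332352 = 330560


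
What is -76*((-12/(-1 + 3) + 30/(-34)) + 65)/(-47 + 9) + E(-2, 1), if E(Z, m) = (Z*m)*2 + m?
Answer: 1925/17 ≈ 113.24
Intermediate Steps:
E(Z, m) = m + 2*Z*m (E(Z, m) = 2*Z*m + m = m + 2*Z*m)
-76*((-12/(-1 + 3) + 30/(-34)) + 65)/(-47 + 9) + E(-2, 1) = -76*((-12/(-1 + 3) + 30/(-34)) + 65)/(-47 + 9) + 1*(1 + 2*(-2)) = -76*((-12/(2*1) + 30*(-1/34)) + 65)/(-38) + 1*(1 - 4) = -76*((-12/2 - 15/17) + 65)*(-1)/38 + 1*(-3) = -76*((-12*½ - 15/17) + 65)*(-1)/38 - 3 = -76*((-6 - 15/17) + 65)*(-1)/38 - 3 = -76*(-117/17 + 65)*(-1)/38 - 3 = -75088*(-1)/(17*38) - 3 = -76*(-26/17) - 3 = 1976/17 - 3 = 1925/17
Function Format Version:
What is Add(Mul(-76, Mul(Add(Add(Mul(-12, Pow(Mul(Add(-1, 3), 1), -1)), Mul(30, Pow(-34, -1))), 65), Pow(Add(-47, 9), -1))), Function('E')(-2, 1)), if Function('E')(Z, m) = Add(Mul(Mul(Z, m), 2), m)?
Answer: Rational(1925, 17) ≈ 113.24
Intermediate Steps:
Function('E')(Z, m) = Add(m, Mul(2, Z, m)) (Function('E')(Z, m) = Add(Mul(2, Z, m), m) = Add(m, Mul(2, Z, m)))
Add(Mul(-76, Mul(Add(Add(Mul(-12, Pow(Mul(Add(-1, 3), 1), -1)), Mul(30, Pow(-34, -1))), 65), Pow(Add(-47, 9), -1))), Function('E')(-2, 1)) = Add(Mul(-76, Mul(Add(Add(Mul(-12, Pow(Mul(Add(-1, 3), 1), -1)), Mul(30, Pow(-34, -1))), 65), Pow(Add(-47, 9), -1))), Mul(1, Add(1, Mul(2, -2)))) = Add(Mul(-76, Mul(Add(Add(Mul(-12, Pow(Mul(2, 1), -1)), Mul(30, Rational(-1, 34))), 65), Pow(-38, -1))), Mul(1, Add(1, -4))) = Add(Mul(-76, Mul(Add(Add(Mul(-12, Pow(2, -1)), Rational(-15, 17)), 65), Rational(-1, 38))), Mul(1, -3)) = Add(Mul(-76, Mul(Add(Add(Mul(-12, Rational(1, 2)), Rational(-15, 17)), 65), Rational(-1, 38))), -3) = Add(Mul(-76, Mul(Add(Add(-6, Rational(-15, 17)), 65), Rational(-1, 38))), -3) = Add(Mul(-76, Mul(Add(Rational(-117, 17), 65), Rational(-1, 38))), -3) = Add(Mul(-76, Mul(Rational(988, 17), Rational(-1, 38))), -3) = Add(Mul(-76, Rational(-26, 17)), -3) = Add(Rational(1976, 17), -3) = Rational(1925, 17)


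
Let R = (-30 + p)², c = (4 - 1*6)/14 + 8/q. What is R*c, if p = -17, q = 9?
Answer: 103823/63 ≈ 1648.0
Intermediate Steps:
c = 47/63 (c = (4 - 1*6)/14 + 8/9 = (4 - 6)*(1/14) + 8*(⅑) = -2*1/14 + 8/9 = -⅐ + 8/9 = 47/63 ≈ 0.74603)
R = 2209 (R = (-30 - 17)² = (-47)² = 2209)
R*c = 2209*(47/63) = 103823/63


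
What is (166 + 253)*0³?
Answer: 0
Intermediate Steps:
(166 + 253)*0³ = 419*0 = 0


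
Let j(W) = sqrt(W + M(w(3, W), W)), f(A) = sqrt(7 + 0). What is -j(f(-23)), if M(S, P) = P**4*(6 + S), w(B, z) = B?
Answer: -sqrt(441 + sqrt(7)) ≈ -21.063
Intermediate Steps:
f(A) = sqrt(7)
j(W) = sqrt(W + 9*W**4) (j(W) = sqrt(W + W**4*(6 + 3)) = sqrt(W + W**4*9) = sqrt(W + 9*W**4))
-j(f(-23)) = -sqrt(sqrt(7) + 9*(sqrt(7))**4) = -sqrt(sqrt(7) + 9*49) = -sqrt(sqrt(7) + 441) = -sqrt(441 + sqrt(7))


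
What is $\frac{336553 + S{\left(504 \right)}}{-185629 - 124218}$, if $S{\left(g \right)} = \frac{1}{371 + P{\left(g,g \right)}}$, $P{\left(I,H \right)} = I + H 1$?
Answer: $- \frac{464106588}{427279013} \approx -1.0862$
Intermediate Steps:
$P{\left(I,H \right)} = H + I$ ($P{\left(I,H \right)} = I + H = H + I$)
$S{\left(g \right)} = \frac{1}{371 + 2 g}$ ($S{\left(g \right)} = \frac{1}{371 + \left(g + g\right)} = \frac{1}{371 + 2 g}$)
$\frac{336553 + S{\left(504 \right)}}{-185629 - 124218} = \frac{336553 + \frac{1}{371 + 2 \cdot 504}}{-185629 - 124218} = \frac{336553 + \frac{1}{371 + 1008}}{-309847} = \left(336553 + \frac{1}{1379}\right) \left(- \frac{1}{309847}\right) = \frac{464106588}{1379} \left(- \frac{1}{309847}\right) = - \frac{464106588}{427279013}$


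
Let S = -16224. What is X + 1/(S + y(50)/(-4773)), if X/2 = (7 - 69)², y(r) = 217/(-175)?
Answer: 14883420256747/1935928769 ≈ 7688.0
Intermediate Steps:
y(r) = -31/25 (y(r) = 217*(-1/175) = -31/25)
X = 7688 (X = 2*(7 - 69)² = 2*(-62)² = 2*3844 = 7688)
X + 1/(S + y(50)/(-4773)) = 7688 + 1/(-16224 - 31/25/(-4773)) = 7688 + 1/(-16224 - 31/25*(-1/4773)) = 7688 + 1/(-16224 + 31/119325) = 7688 + 1/(-1935928769/119325) = 7688 - 119325/1935928769 = 14883420256747/1935928769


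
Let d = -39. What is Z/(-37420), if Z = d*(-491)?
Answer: -19149/37420 ≈ -0.51173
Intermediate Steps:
Z = 19149 (Z = -39*(-491) = 19149)
Z/(-37420) = 19149/(-37420) = 19149*(-1/37420) = -19149/37420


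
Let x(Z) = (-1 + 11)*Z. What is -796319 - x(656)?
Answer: -802879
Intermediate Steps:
x(Z) = 10*Z
-796319 - x(656) = -796319 - 10*656 = -796319 - 1*6560 = -796319 - 6560 = -802879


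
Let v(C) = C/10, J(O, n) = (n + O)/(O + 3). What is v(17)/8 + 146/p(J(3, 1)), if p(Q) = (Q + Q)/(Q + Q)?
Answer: 11697/80 ≈ 146.21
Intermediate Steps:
J(O, n) = (O + n)/(3 + O)
v(C) = C/10 (v(C) = C*(1/10) = C/10)
p(Q) = 1 (p(Q) = (2*Q)/((2*Q)) = (2*Q)*(1/(2*Q)) = 1)
v(17)/8 + 146/p(J(3, 1)) = ((1/10)*17)/8 + 146/1 = (17/10)*(1/8) + 146*1 = 17/80 + 146 = 11697/80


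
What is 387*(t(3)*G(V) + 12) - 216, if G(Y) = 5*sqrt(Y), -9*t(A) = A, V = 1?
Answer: 3783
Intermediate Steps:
t(A) = -A/9
387*(t(3)*G(V) + 12) - 216 = 387*((-1/9*3)*(5*sqrt(1)) + 12) - 216 = 387*(-5/3 + 12) - 216 = 387*(31/3) - 216 = 3999 - 216 = 3783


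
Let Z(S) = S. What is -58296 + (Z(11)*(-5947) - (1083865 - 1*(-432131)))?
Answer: -1639709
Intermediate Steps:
-58296 + (Z(11)*(-5947) - (1083865 - 1*(-432131))) = -58296 + (11*(-5947) - (1083865 - 1*(-432131))) = -58296 + (-65417 - (1083865 + 432131)) = -58296 + (-65417 - 1*1515996) = -58296 + (-65417 - 1515996) = -58296 - 1581413 = -1639709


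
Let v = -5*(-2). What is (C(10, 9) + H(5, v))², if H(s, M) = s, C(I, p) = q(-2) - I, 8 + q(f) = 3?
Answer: 100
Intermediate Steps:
v = 10
q(f) = -5 (q(f) = -8 + 3 = -5)
C(I, p) = -5 - I
(C(10, 9) + H(5, v))² = ((-5 - 1*10) + 5)² = ((-5 - 10) + 5)² = (-15 + 5)² = (-10)² = 100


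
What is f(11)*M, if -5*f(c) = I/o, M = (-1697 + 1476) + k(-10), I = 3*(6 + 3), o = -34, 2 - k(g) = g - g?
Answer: -5913/170 ≈ -34.782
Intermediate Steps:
k(g) = 2 (k(g) = 2 - (g - g) = 2 - 1*0 = 2 + 0 = 2)
I = 27 (I = 3*9 = 27)
M = -219 (M = (-1697 + 1476) + 2 = -221 + 2 = -219)
f(c) = 27/170 (f(c) = -27/(5*(-34)) = -27*(-1)/(5*34) = -⅕*(-27/34) = 27/170)
f(11)*M = (27/170)*(-219) = -5913/170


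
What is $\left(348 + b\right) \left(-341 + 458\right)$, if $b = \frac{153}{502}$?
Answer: $\frac{20457333}{502} \approx 40752.0$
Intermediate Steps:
$b = \frac{153}{502}$ ($b = 153 \cdot \frac{1}{502} = \frac{153}{502} \approx 0.30478$)
$\left(348 + b\right) \left(-341 + 458\right) = \left(348 + \frac{153}{502}\right) \left(-341 + 458\right) = \frac{174849}{502} \cdot 117 = \frac{20457333}{502}$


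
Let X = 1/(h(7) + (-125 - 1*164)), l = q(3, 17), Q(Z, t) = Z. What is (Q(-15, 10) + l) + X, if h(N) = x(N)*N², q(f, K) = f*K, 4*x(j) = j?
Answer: 29264/813 ≈ 35.995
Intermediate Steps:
x(j) = j/4
q(f, K) = K*f
h(N) = N³/4 (h(N) = (N/4)*N² = N³/4)
l = 51 (l = 17*3 = 51)
X = -4/813 (X = 1/((¼)*7³ + (-125 - 1*164)) = 1/((¼)*343 + (-125 - 164)) = 1/(343/4 - 289) = 1/(-813/4) = -4/813 ≈ -0.0049201)
(Q(-15, 10) + l) + X = (-15 + 51) - 4/813 = 36 - 4/813 = 29264/813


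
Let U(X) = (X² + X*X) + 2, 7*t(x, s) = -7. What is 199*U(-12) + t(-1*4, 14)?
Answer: 57709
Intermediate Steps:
t(x, s) = -1 (t(x, s) = (⅐)*(-7) = -1)
U(X) = 2 + 2*X² (U(X) = (X² + X²) + 2 = 2*X² + 2 = 2 + 2*X²)
199*U(-12) + t(-1*4, 14) = 199*(2 + 2*(-12)²) - 1 = 199*(2 + 2*144) - 1 = 199*(2 + 288) - 1 = 199*290 - 1 = 57710 - 1 = 57709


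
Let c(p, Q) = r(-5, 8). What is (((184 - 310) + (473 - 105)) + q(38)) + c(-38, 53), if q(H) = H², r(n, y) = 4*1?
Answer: 1690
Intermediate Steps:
r(n, y) = 4
c(p, Q) = 4
(((184 - 310) + (473 - 105)) + q(38)) + c(-38, 53) = (((184 - 310) + (473 - 105)) + 38²) + 4 = ((-126 + 368) + 1444) + 4 = (242 + 1444) + 4 = 1686 + 4 = 1690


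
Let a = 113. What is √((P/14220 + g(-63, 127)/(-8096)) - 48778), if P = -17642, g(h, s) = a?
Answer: I*√280603366172554810/2398440 ≈ 220.86*I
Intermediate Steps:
g(h, s) = 113
√((P/14220 + g(-63, 127)/(-8096)) - 48778) = √((-17642/14220 + 113/(-8096)) - 48778) = √((-17642*1/14220 + 113*(-1/8096)) - 48778) = √((-8821/7110 - 113/8096) - 48778) = √(-36109123/28781280 - 48778) = √(-1403929384963/28781280) = I*√280603366172554810/2398440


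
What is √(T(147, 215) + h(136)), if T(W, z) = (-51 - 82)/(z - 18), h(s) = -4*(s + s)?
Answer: I*√42250393/197 ≈ 32.995*I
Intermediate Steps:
h(s) = -8*s
T(W, z) = -133/(-18 + z)
√(T(147, 215) + h(136)) = √(-133/(-18 + 215) - 8*136) = √(-133/197 - 1088) = √(-214469/197) = I*√42250393/197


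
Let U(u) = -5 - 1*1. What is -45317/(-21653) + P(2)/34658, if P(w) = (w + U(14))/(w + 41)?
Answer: 33767783293/16134667991 ≈ 2.0929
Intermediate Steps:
U(u) = -6 (U(u) = -5 - 1 = -6)
P(w) = (-6 + w)/(41 + w) (P(w) = (w - 6)/(w + 41) = (-6 + w)/(41 + w))
-45317/(-21653) + P(2)/34658 = -45317/(-21653) + ((-6 + 2)/(41 + 2))/34658 = -45317*(-1/21653) + (-4/43)*(1/34658) = 45317/21653 + ((1/43)*(-4))*(1/34658) = 45317/21653 - 4/43*1/34658 = 45317/21653 - 2/745147 = 33767783293/16134667991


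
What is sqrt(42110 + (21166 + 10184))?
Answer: 2*sqrt(18365) ≈ 271.04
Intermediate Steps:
sqrt(42110 + (21166 + 10184)) = sqrt(42110 + 31350) = sqrt(73460) = 2*sqrt(18365)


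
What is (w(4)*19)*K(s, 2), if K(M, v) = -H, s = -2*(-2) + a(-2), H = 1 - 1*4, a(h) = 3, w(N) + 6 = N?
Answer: -114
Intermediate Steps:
w(N) = -6 + N
H = -3 (H = 1 - 4 = -3)
s = 7 (s = -2*(-2) + 3 = 4 + 3 = 7)
K(M, v) = 3 (K(M, v) = -1*(-3) = 3)
(w(4)*19)*K(s, 2) = ((-6 + 4)*19)*3 = -2*19*3 = -38*3 = -114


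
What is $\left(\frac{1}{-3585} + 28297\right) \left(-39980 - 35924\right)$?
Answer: $- \frac{7700061848576}{3585} \approx -2.1479 \cdot 10^{9}$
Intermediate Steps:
$\left(\frac{1}{-3585} + 28297\right) \left(-39980 - 35924\right) = \left(- \frac{1}{3585} + 28297\right) \left(-75904\right) = \frac{101444744}{3585} \left(-75904\right) = - \frac{7700061848576}{3585}$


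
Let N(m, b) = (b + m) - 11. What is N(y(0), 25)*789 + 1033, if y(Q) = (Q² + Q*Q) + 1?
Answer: 12868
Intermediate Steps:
y(Q) = 1 + 2*Q² (y(Q) = (Q² + Q²) + 1 = 2*Q² + 1 = 1 + 2*Q²)
N(m, b) = -11 + b + m
N(y(0), 25)*789 + 1033 = (-11 + 25 + (1 + 2*0²))*789 + 1033 = (-11 + 25 + (1 + 2*0))*789 + 1033 = (-11 + 25 + (1 + 0))*789 + 1033 = (-11 + 25 + 1)*789 + 1033 = 15*789 + 1033 = 11835 + 1033 = 12868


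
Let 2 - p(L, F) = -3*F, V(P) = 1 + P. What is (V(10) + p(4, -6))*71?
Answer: -355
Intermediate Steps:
p(L, F) = 2 + 3*F (p(L, F) = 2 - (-3)*F = 2 + 3*F)
(V(10) + p(4, -6))*71 = ((1 + 10) + (2 + 3*(-6)))*71 = (11 + (2 - 18))*71 = (11 - 16)*71 = -5*71 = -355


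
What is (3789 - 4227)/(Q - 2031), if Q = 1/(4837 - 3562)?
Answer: 279225/1294762 ≈ 0.21566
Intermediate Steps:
Q = 1/1275 ≈ 0.00078431
(3789 - 4227)/(Q - 2031) = (3789 - 4227)/(1/1275 - 2031) = -438/(-2589524/1275) = -438*(-1275/2589524) = 279225/1294762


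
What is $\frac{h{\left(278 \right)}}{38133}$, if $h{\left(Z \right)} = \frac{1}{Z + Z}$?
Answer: $\frac{1}{21201948} \approx 4.7165 \cdot 10^{-8}$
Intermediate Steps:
$h{\left(Z \right)} = \frac{1}{2 Z}$
$\frac{h{\left(278 \right)}}{38133} = \frac{\frac{1}{2} \cdot \frac{1}{278}}{38133} = \frac{1}{2} \cdot \frac{1}{278} \cdot \frac{1}{38133} = \frac{1}{556} \cdot \frac{1}{38133} = \frac{1}{21201948}$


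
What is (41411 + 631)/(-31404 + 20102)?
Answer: -21021/5651 ≈ -3.7199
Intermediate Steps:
(41411 + 631)/(-31404 + 20102) = 42042/(-11302) = 42042*(-1/11302) = -21021/5651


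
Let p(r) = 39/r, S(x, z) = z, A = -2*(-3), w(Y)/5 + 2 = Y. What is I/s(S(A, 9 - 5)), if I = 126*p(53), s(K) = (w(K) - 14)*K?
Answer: -2457/424 ≈ -5.7948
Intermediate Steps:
w(Y) = -10 + 5*Y
A = 6
s(K) = K*(-24 + 5*K) (s(K) = ((-10 + 5*K) - 14)*K = (-24 + 5*K)*K = K*(-24 + 5*K))
I = 4914/53 (I = 126*(39/53) = 4914/53 ≈ 92.717)
I/s(S(A, 9 - 5)) = 4914/(53*(((9 - 5)*(-24 + 5*(9 - 5))))) = 4914/(53*((4*(-24 + 5*4)))) = 4914/(53*((4*(-24 + 20)))) = 4914/(53*((4*(-4)))) = (4914/53)/(-16) = (4914/53)*(-1/16) = -2457/424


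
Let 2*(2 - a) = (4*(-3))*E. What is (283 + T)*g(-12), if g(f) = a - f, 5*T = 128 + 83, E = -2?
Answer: 3252/5 ≈ 650.40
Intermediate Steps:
T = 211/5 (T = (128 + 83)/5 = (⅕)*211 = 211/5 ≈ 42.200)
a = -10 (a = 2 - 4*(-3)*(-2)/2 = 2 - (-6)*(-2) = 2 - ½*24 = 2 - 12 = -10)
g(f) = -10 - f
(283 + T)*g(-12) = (283 + 211/5)*(-10 - 1*(-12)) = 1626*(-10 + 12)/5 = (1626/5)*2 = 3252/5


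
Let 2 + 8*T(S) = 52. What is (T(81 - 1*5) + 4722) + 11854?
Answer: 66329/4 ≈ 16582.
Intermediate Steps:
T(S) = 25/4 (T(S) = -¼ + (⅛)*52 = -¼ + 13/2 = 25/4)
(T(81 - 1*5) + 4722) + 11854 = (25/4 + 4722) + 11854 = 18913/4 + 11854 = 66329/4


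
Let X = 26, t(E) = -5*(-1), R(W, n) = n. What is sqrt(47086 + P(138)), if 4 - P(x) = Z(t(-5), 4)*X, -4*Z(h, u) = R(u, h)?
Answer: sqrt(188490)/2 ≈ 217.08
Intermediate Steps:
t(E) = 5
Z(h, u) = -h/4
P(x) = 73/2 (P(x) = 4 - (-1/4*5)*26 = 4 - (-5)*26/4 = 4 - 1*(-65/2) = 4 + 65/2 = 73/2)
sqrt(47086 + P(138)) = sqrt(47086 + 73/2) = sqrt(94245/2) = sqrt(188490)/2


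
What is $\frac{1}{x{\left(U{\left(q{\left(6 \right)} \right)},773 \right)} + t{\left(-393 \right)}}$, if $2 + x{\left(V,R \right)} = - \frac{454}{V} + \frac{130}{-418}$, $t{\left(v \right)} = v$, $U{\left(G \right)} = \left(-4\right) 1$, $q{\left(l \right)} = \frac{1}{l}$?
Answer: $- \frac{418}{117797} \approx -0.0035485$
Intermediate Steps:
$U{\left(G \right)} = -4$
$x{\left(V,R \right)} = - \frac{483}{209} - \frac{454}{V}$ ($x{\left(V,R \right)} = -2 + \left(- \frac{454}{V} + \frac{130}{-418}\right) = -2 + \left(- \frac{454}{V} + 130 \left(- \frac{1}{418}\right)\right) = -2 - \left(\frac{65}{209} + \frac{454}{V}\right) = - \frac{483}{209} - \frac{454}{V}$)
$\frac{1}{x{\left(U{\left(q{\left(6 \right)} \right)},773 \right)} + t{\left(-393 \right)}} = \frac{1}{\left(- \frac{483}{209} - \frac{454}{-4}\right) - 393} = \frac{1}{\left(- \frac{483}{209} - - \frac{227}{2}\right) - 393} = \frac{1}{\left(- \frac{483}{209} + \frac{227}{2}\right) - 393} = \frac{1}{\frac{46477}{418} - 393} = \frac{1}{- \frac{117797}{418}} = - \frac{418}{117797}$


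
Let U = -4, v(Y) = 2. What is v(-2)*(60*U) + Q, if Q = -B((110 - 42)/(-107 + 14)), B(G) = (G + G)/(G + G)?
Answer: -481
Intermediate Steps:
B(G) = 1 (B(G) = (2*G)/((2*G)) = (2*G)*(1/(2*G)) = 1)
Q = -1 (Q = -1*1 = -1)
v(-2)*(60*U) + Q = 2*(60*(-4)) - 1 = 2*(-240) - 1 = -480 - 1 = -481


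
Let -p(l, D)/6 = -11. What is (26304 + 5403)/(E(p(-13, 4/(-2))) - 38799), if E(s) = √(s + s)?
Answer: -410066631/501787423 - 21138*√33/501787423 ≈ -0.81745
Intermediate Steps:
p(l, D) = 66 (p(l, D) = -6*(-11) = 66)
E(s) = √2*√s (E(s) = √(2*s) = √2*√s)
(26304 + 5403)/(E(p(-13, 4/(-2))) - 38799) = (26304 + 5403)/(√2*√66 - 38799) = 31707/(2*√33 - 38799) = 31707/(-38799 + 2*√33)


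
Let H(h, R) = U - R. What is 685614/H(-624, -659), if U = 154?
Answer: 228538/271 ≈ 843.31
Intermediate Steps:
H(h, R) = 154 - R
685614/H(-624, -659) = 685614/(154 - 1*(-659)) = 685614/(154 + 659) = 685614/813 = 685614*(1/813) = 228538/271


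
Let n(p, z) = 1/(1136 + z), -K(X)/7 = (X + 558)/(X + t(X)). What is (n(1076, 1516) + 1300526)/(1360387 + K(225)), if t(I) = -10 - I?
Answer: 17244974765/18045999426 ≈ 0.95561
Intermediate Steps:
K(X) = 1953/5 + 7*X/10 (K(X) = -7*(X + 558)/(X + (-10 - X)) = -7*(558 + X)/(-10) = -7*(558 + X)*(-1)/10 = -7*(-279/5 - X/10) = 1953/5 + 7*X/10)
(n(1076, 1516) + 1300526)/(1360387 + K(225)) = (1/(1136 + 1516) + 1300526)/(1360387 + (1953/5 + (7/10)*225)) = (1/2652 + 1300526)/(1360387 + (1953/5 + 315/2)) = (1/2652 + 1300526)/(1360387 + 5481/10) = 3448994953/(2652*(13609351/10)) = (3448994953/2652)*(10/13609351) = 17244974765/18045999426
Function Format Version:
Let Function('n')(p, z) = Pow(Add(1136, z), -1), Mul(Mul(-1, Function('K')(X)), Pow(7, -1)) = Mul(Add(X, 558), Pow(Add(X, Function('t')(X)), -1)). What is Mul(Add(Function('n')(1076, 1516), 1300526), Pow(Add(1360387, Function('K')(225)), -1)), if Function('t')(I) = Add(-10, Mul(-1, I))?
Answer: Rational(17244974765, 18045999426) ≈ 0.95561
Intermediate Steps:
Function('K')(X) = Add(Rational(1953, 5), Mul(Rational(7, 10), X)) (Function('K')(X) = Mul(-7, Mul(Add(X, 558), Pow(Add(X, Add(-10, Mul(-1, X))), -1))) = Mul(-7, Mul(Add(558, X), Pow(-10, -1))) = Mul(-7, Mul(Add(558, X), Rational(-1, 10))) = Mul(-7, Add(Rational(-279, 5), Mul(Rational(-1, 10), X))) = Add(Rational(1953, 5), Mul(Rational(7, 10), X)))
Mul(Add(Function('n')(1076, 1516), 1300526), Pow(Add(1360387, Function('K')(225)), -1)) = Mul(Add(Pow(Add(1136, 1516), -1), 1300526), Pow(Add(1360387, Add(Rational(1953, 5), Mul(Rational(7, 10), 225))), -1)) = Mul(Add(Pow(2652, -1), 1300526), Pow(Add(1360387, Add(Rational(1953, 5), Rational(315, 2))), -1)) = Mul(Add(Rational(1, 2652), 1300526), Pow(Add(1360387, Rational(5481, 10)), -1)) = Mul(Rational(3448994953, 2652), Pow(Rational(13609351, 10), -1)) = Mul(Rational(3448994953, 2652), Rational(10, 13609351)) = Rational(17244974765, 18045999426)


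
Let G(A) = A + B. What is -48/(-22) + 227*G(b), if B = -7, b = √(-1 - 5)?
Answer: -17455/11 + 227*I*√6 ≈ -1586.8 + 556.03*I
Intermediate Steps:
b = I*√6 (b = √(-6) = I*√6 ≈ 2.4495*I)
G(A) = -7 + A (G(A) = A - 7 = -7 + A)
-48/(-22) + 227*G(b) = -48/(-22) + 227*(-7 + I*√6) = -48*(-1/22) + (-1589 + 227*I*√6) = 24/11 + (-1589 + 227*I*√6) = -17455/11 + 227*I*√6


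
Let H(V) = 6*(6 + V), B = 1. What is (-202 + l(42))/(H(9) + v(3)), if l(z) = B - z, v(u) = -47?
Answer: -243/43 ≈ -5.6512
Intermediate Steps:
l(z) = 1 - z
H(V) = 36 + 6*V
(-202 + l(42))/(H(9) + v(3)) = (-202 + (1 - 1*42))/((36 + 6*9) - 47) = (-202 + (1 - 42))/((36 + 54) - 47) = (-202 - 41)/(90 - 47) = -243/43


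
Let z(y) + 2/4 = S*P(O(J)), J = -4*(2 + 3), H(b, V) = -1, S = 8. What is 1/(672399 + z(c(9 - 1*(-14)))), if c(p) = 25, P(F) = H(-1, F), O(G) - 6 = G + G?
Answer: 2/1344781 ≈ 1.4872e-6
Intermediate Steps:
J = -20 (J = -4*5 = -20)
O(G) = 6 + 2*G (O(G) = 6 + (G + G) = 6 + 2*G)
P(F) = -1
z(y) = -17/2 (z(y) = -1/2 + 8*(-1) = -1/2 - 8 = -17/2)
1/(672399 + z(c(9 - 1*(-14)))) = 1/(672399 - 17/2) = 1/(1344781/2) = 2/1344781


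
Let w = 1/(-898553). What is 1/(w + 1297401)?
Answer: 898553/1165783560752 ≈ 7.7077e-7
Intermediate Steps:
w = -1/898553 ≈ -1.1129e-6
1/(w + 1297401) = 1/(-1/898553 + 1297401) = 1/(1165783560752/898553) = 898553/1165783560752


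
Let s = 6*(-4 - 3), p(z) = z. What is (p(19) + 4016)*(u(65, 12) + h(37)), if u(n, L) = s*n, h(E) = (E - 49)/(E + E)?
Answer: -407599560/37 ≈ -1.1016e+7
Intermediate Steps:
s = -42 (s = 6*(-7) = -42)
h(E) = (-49 + E)/(2*E) (h(E) = (-49 + E)/((2*E)) = (-49 + E)*(1/(2*E)) = (-49 + E)/(2*E))
u(n, L) = -42*n
(p(19) + 4016)*(u(65, 12) + h(37)) = (19 + 4016)*(-42*65 + (½)*(-49 + 37)/37) = 4035*(-2730 + (½)*(1/37)*(-12)) = 4035*(-2730 - 6/37) = 4035*(-101016/37) = -407599560/37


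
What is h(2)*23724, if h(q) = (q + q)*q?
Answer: 189792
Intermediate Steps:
h(q) = 2*q**2 (h(q) = (2*q)*q = 2*q**2)
h(2)*23724 = (2*2**2)*23724 = (2*4)*23724 = 8*23724 = 189792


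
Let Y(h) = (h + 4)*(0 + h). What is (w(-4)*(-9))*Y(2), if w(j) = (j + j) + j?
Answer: 1296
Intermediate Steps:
Y(h) = h*(4 + h) (Y(h) = (4 + h)*h = h*(4 + h))
w(j) = 3*j (w(j) = 2*j + j = 3*j)
(w(-4)*(-9))*Y(2) = ((3*(-4))*(-9))*(2*(4 + 2)) = (-12*(-9))*(2*6) = 108*12 = 1296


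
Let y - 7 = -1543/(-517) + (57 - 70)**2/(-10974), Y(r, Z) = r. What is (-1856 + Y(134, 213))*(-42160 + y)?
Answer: 68633365076255/945593 ≈ 7.2582e+7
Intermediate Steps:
y = 56560415/5673558 (y = 7 + (-1543/(-517) + (57 - 70)**2/(-10974)) = 7 + (-1543*(-1/517) + (-13)**2*(-1/10974)) = 7 + (1543/517 + 169*(-1/10974)) = 7 + (1543/517 - 169/10974) = 7 + 16845509/5673558 = 56560415/5673558 ≈ 9.9691)
(-1856 + Y(134, 213))*(-42160 + y) = (-1856 + 134)*(-42160 + 56560415/5673558) = -1722*(-239140644865/5673558) = 68633365076255/945593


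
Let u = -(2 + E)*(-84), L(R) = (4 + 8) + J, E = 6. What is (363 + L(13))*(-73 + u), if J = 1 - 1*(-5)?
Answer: 228219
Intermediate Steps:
J = 6 (J = 1 + 5 = 6)
L(R) = 18 (L(R) = (4 + 8) + 6 = 12 + 6 = 18)
u = 672 (u = -(2 + 6)*(-84) = -1*8*(-84) = -8*(-84) = 672)
(363 + L(13))*(-73 + u) = (363 + 18)*(-73 + 672) = 381*599 = 228219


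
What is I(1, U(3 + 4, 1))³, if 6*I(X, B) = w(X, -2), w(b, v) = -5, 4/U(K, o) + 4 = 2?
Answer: -125/216 ≈ -0.57870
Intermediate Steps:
U(K, o) = -2 (U(K, o) = 4/(-4 + 2) = 4/(-2) = 4*(-½) = -2)
I(X, B) = -⅚ (I(X, B) = (⅙)*(-5) = -⅚)
I(1, U(3 + 4, 1))³ = (-⅚)³ = -125/216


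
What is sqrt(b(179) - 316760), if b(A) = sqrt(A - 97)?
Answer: sqrt(-316760 + sqrt(82)) ≈ 562.81*I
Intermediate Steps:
b(A) = sqrt(-97 + A)
sqrt(b(179) - 316760) = sqrt(sqrt(-97 + 179) - 316760) = sqrt(sqrt(82) - 316760) = sqrt(-316760 + sqrt(82))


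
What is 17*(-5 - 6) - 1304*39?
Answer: -51043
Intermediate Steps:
17*(-5 - 6) - 1304*39 = 17*(-11) - 50856 = -187 - 50856 = -51043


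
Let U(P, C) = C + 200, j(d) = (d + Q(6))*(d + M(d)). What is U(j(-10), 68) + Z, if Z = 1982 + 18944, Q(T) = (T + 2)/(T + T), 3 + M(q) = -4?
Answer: 21194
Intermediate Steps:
M(q) = -7 (M(q) = -3 - 4 = -7)
Q(T) = (2 + T)/(2*T) (Q(T) = (2 + T)/((2*T)) = (2 + T)*(1/(2*T)) = (2 + T)/(2*T))
j(d) = (-7 + d)*(2/3 + d) (j(d) = (d + (1/2)*(2 + 6)/6)*(d - 7) = (d + (1/2)*(1/6)*8)*(-7 + d) = (d + 2/3)*(-7 + d) = (2/3 + d)*(-7 + d) = (-7 + d)*(2/3 + d))
U(P, C) = 200 + C
Z = 20926
U(j(-10), 68) + Z = (200 + 68) + 20926 = 268 + 20926 = 21194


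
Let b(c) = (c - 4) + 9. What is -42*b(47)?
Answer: -2184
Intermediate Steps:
b(c) = 5 + c (b(c) = (-4 + c) + 9 = 5 + c)
-42*b(47) = -42*(5 + 47) = -42*52 = -2184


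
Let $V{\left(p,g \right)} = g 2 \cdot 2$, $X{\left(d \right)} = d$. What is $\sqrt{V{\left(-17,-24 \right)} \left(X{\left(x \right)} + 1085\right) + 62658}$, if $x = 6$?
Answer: $i \sqrt{42078} \approx 205.13 i$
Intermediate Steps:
$V{\left(p,g \right)} = 4 g$ ($V{\left(p,g \right)} = 2 g 2 = 4 g$)
$\sqrt{V{\left(-17,-24 \right)} \left(X{\left(x \right)} + 1085\right) + 62658} = \sqrt{4 \left(-24\right) \left(6 + 1085\right) + 62658} = \sqrt{\left(-96\right) 1091 + 62658} = \sqrt{-104736 + 62658} = \sqrt{-42078} = i \sqrt{42078}$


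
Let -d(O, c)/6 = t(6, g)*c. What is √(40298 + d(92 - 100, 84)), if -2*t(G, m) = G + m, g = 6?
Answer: √43322 ≈ 208.14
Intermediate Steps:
t(G, m) = -G/2 - m/2 (t(G, m) = -(G + m)/2 = -G/2 - m/2)
d(O, c) = 36*c (d(O, c) = -6*(-½*6 - ½*6)*c = -6*(-3 - 3)*c = -(-36)*c = 36*c)
√(40298 + d(92 - 100, 84)) = √(40298 + 36*84) = √(40298 + 3024) = √43322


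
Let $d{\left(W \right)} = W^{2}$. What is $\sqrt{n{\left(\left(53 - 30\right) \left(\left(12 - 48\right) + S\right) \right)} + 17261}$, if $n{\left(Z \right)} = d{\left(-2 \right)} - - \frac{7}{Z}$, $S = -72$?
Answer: $\frac{\sqrt{2959151457}}{414} \approx 131.4$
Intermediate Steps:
$n{\left(Z \right)} = 4 + \frac{7}{Z}$ ($n{\left(Z \right)} = \left(-2\right)^{2} - - \frac{7}{Z} = 4 + \frac{7}{Z}$)
$\sqrt{n{\left(\left(53 - 30\right) \left(\left(12 - 48\right) + S\right) \right)} + 17261} = \sqrt{\left(4 + \frac{7}{\left(53 - 30\right) \left(\left(12 - 48\right) - 72\right)}\right) + 17261} = \sqrt{\left(4 + \frac{7}{23 \left(-36 - 72\right)}\right) + 17261} = \sqrt{\left(4 + \frac{7}{23 \left(-108\right)}\right) + 17261} = \sqrt{\left(4 + \frac{7}{-2484}\right) + 17261} = \sqrt{\left(4 + 7 \left(- \frac{1}{2484}\right)\right) + 17261} = \sqrt{\left(4 - \frac{7}{2484}\right) + 17261} = \sqrt{\frac{9929}{2484} + 17261} = \sqrt{\frac{42886253}{2484}} = \frac{\sqrt{2959151457}}{414}$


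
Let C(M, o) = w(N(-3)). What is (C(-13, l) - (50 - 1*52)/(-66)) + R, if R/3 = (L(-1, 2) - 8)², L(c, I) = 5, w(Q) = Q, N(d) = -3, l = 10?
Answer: 791/33 ≈ 23.970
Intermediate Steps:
C(M, o) = -3
R = 27 (R = 3*(5 - 8)² = 3*(-3)² = 3*9 = 27)
(C(-13, l) - (50 - 1*52)/(-66)) + R = (-3 - (50 - 1*52)/(-66)) + 27 = (-3 - (50 - 52)*(-1)/66) + 27 = (-3 - (-2)*(-1)/66) + 27 = (-3 - 1*1/33) + 27 = (-3 - 1/33) + 27 = -100/33 + 27 = 791/33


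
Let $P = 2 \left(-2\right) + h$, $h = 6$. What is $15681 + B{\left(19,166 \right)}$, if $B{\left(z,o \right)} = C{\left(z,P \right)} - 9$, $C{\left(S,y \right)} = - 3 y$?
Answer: $15666$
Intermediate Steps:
$P = 2$ ($P = 2 \left(-2\right) + 6 = -4 + 6 = 2$)
$B{\left(z,o \right)} = -15$ ($B{\left(z,o \right)} = \left(-3\right) 2 - 9 = -6 - 9 = -15$)
$15681 + B{\left(19,166 \right)} = 15681 - 15 = 15666$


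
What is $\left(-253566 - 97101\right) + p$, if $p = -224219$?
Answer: $-574886$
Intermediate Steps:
$\left(-253566 - 97101\right) + p = \left(-253566 - 97101\right) - 224219 = -350667 - 224219 = -574886$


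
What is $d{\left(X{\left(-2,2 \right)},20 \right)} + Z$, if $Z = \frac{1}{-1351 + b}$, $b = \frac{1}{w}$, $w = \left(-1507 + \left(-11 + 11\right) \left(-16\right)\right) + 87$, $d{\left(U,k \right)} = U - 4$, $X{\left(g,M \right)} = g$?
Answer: $- \frac{11511946}{1918421} \approx -6.0007$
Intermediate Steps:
$d{\left(U,k \right)} = -4 + U$
$w = -1420$ ($w = \left(-1507 + 0 \left(-16\right)\right) + 87 = \left(-1507 + 0\right) + 87 = -1507 + 87 = -1420$)
$b = - \frac{1}{1420}$ ($b = \frac{1}{-1420} = - \frac{1}{1420} \approx -0.00070423$)
$Z = - \frac{1420}{1918421}$ ($Z = \frac{1}{-1351 - \frac{1}{1420}} = \frac{1}{- \frac{1918421}{1420}} = - \frac{1420}{1918421} \approx -0.00074019$)
$d{\left(X{\left(-2,2 \right)},20 \right)} + Z = \left(-4 - 2\right) - \frac{1420}{1918421} = -6 - \frac{1420}{1918421} = - \frac{11511946}{1918421}$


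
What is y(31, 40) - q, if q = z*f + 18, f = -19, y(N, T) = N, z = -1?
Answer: -6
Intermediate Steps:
q = 37 (q = -1*(-19) + 18 = 19 + 18 = 37)
y(31, 40) - q = 31 - 1*37 = 31 - 37 = -6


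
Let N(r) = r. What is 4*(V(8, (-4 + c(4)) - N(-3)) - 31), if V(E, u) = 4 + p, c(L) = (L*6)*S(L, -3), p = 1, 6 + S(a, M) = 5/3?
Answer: -104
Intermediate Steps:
S(a, M) = -13/3 (S(a, M) = -6 + 5/3 = -13/3)
c(L) = -26*L (c(L) = (L*6)*(-13/3) = (6*L)*(-13/3) = -26*L)
V(E, u) = 5 (V(E, u) = 4 + 1 = 5)
4*(V(8, (-4 + c(4)) - N(-3)) - 31) = 4*(5 - 31) = 4*(-26) = -104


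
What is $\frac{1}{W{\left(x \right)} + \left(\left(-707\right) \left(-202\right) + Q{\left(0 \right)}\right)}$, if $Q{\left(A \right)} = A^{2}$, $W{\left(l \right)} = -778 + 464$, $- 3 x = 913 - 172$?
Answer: $\frac{1}{142500} \approx 7.0175 \cdot 10^{-6}$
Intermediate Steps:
$x = -247$ ($x = - \frac{913 - 172}{3} = \left(- \frac{1}{3}\right) 741 = -247$)
$W{\left(l \right)} = -314$
$\frac{1}{W{\left(x \right)} + \left(\left(-707\right) \left(-202\right) + Q{\left(0 \right)}\right)} = \frac{1}{-314 + \left(\left(-707\right) \left(-202\right) + 0^{2}\right)} = \frac{1}{-314 + \left(142814 + 0\right)} = \frac{1}{-314 + 142814} = \frac{1}{142500}$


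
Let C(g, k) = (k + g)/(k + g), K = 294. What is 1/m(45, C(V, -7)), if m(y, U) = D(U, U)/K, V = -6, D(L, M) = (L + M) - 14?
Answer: -49/2 ≈ -24.500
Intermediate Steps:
D(L, M) = -14 + L + M
C(g, k) = 1 (C(g, k) = (g + k)/(g + k) = 1)
m(y, U) = -1/21 + U/147 (m(y, U) = (-14 + U + U)/294 = (-14 + 2*U)*(1/294) = -1/21 + U/147)
1/m(45, C(V, -7)) = 1/(-1/21 + (1/147)*1) = 1/(-1/21 + 1/147) = 1/(-2/49) = -49/2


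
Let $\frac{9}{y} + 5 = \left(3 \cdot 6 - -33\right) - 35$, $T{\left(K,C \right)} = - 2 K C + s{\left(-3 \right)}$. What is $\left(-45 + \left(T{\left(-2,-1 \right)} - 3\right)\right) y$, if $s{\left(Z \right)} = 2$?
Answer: $- \frac{450}{11} \approx -40.909$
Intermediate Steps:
$T{\left(K,C \right)} = 2 - 2 C K$ ($T{\left(K,C \right)} = - 2 K C + 2 = - 2 C K + 2 = 2 - 2 C K$)
$y = \frac{9}{11}$ ($y = \frac{9}{-5 + \left(\left(3 \cdot 6 - -33\right) - 35\right)} = \frac{9}{-5 + \left(\left(18 + 33\right) - 35\right)} = \frac{9}{-5 + \left(51 - 35\right)} = \frac{9}{-5 + 16} = \frac{9}{11} \approx 0.81818$)
$\left(-45 + \left(T{\left(-2,-1 \right)} - 3\right)\right) y = \left(-45 + \left(\left(2 - \left(-2\right) \left(-2\right)\right) - 3\right)\right) \frac{9}{11} = \left(-45 + \left(\left(2 - 4\right) - 3\right)\right) \frac{9}{11} = \left(-45 - 5\right) \frac{9}{11} = \left(-50\right) \frac{9}{11} = - \frac{450}{11}$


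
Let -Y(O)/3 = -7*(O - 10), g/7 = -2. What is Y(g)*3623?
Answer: -1825992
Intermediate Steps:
g = -14 (g = 7*(-2) = -14)
Y(O) = -210 + 21*O (Y(O) = -(-21)*(O - 10) = -(-21)*(-10 + O) = -3*(70 - 7*O) = -210 + 21*O)
Y(g)*3623 = (-210 + 21*(-14))*3623 = (-210 - 294)*3623 = -504*3623 = -1825992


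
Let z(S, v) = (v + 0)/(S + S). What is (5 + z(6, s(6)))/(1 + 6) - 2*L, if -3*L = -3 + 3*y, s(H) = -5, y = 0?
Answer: -113/84 ≈ -1.3452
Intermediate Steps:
z(S, v) = v/(2*S) (z(S, v) = v/((2*S)) = v*(1/(2*S)) = v/(2*S))
L = 1 (L = -(-3 + 3*0)/3 = -(-3 + 0)/3 = -⅓*(-3) = 1)
(5 + z(6, s(6)))/(1 + 6) - 2*L = (5 + (½)*(-5)/6)/(1 + 6) - 2*1 = (5 + (½)*(-5)*(⅙))/7 - 2 = (5 - 5/12)*(⅐) - 2 = (55/12)*(⅐) - 2 = 55/84 - 2 = -113/84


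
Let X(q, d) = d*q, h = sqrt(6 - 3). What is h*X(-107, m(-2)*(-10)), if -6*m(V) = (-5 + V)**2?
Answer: -26215*sqrt(3)/3 ≈ -15135.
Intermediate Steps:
h = sqrt(3) ≈ 1.7320
m(V) = -(-5 + V)**2/6
h*X(-107, m(-2)*(-10)) = sqrt(3)*((-(-5 - 2)**2/6*(-10))*(-107)) = sqrt(3)*((-1/6*(-7)**2*(-10))*(-107)) = sqrt(3)*((-1/6*49*(-10))*(-107)) = sqrt(3)*(-49/6*(-10)*(-107)) = sqrt(3)*((245/3)*(-107)) = sqrt(3)*(-26215/3) = -26215*sqrt(3)/3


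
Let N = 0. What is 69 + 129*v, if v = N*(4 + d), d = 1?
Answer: 69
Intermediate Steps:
v = 0 (v = 0*(4 + 1) = 0*5 = 0)
69 + 129*v = 69 + 129*0 = 69 + 0 = 69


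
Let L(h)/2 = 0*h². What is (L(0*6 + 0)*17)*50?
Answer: 0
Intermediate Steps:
L(h) = 0 (L(h) = 2*(0*h²) = 2*0 = 0)
(L(0*6 + 0)*17)*50 = (0*17)*50 = 0*50 = 0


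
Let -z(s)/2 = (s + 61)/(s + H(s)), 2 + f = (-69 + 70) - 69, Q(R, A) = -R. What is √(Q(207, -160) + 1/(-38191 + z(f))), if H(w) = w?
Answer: I*√1479419929608217/2673379 ≈ 14.387*I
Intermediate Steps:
f = -70 (f = -2 + ((-69 + 70) - 69) = -2 + (1 - 69) = -2 - 68 = -70)
z(s) = -(61 + s)/s (z(s) = -2*(s + 61)/(s + s) = -2*(61 + s)/(2*s) = -2*(61 + s)*1/(2*s) = -(61 + s)/s)
√(Q(207, -160) + 1/(-38191 + z(f))) = √(-1*207 + 1/(-38191 + (-61 - 1*(-70))/(-70))) = √(-207 + 1/(-38191 - (-61 + 70)/70)) = √(-207 + 1/(-38191 - 1/70*9)) = √(-207 + 1/(-38191 - 9/70)) = √(-207 + 1/(-2673379/70)) = √(-207 - 70/2673379) = √(-553389523/2673379) = I*√1479419929608217/2673379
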